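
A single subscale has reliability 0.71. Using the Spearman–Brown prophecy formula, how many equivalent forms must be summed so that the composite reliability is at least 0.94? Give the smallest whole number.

7

k ≥ ρ*(1−ρ₁)/(ρ₁(1−ρ*)) = 0.94·0.29 / (0.71·0.06) = 6.399.
Smallest integer k = 7.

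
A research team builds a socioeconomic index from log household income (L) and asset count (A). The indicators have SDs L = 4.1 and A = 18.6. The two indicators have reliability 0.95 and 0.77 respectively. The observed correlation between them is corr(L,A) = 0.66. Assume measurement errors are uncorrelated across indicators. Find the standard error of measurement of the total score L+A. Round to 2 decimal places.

Var(total) = 362.77 + 100.663 = 463.433.
True-score variance = 282.359 + 100.663 = 383.022, so reliability = 0.8265.
Error variance = 463.433 − 383.022 = 80.4113; SEM = √80.4113 = 8.97.

8.97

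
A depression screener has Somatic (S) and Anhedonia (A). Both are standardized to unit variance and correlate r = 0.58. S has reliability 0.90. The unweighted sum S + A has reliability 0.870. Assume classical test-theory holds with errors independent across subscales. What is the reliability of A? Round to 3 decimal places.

0.689

Var(S+A) = 2 + 2·0.58 = 3.160.
True-score variance = ρ_S + ρ_A + 2·0.58, so 0.870 = (0.90 + ρ_A + 1.16) / 3.160.
ρ_A = 0.870·3.160 − 0.90 − 1.16 = 0.689.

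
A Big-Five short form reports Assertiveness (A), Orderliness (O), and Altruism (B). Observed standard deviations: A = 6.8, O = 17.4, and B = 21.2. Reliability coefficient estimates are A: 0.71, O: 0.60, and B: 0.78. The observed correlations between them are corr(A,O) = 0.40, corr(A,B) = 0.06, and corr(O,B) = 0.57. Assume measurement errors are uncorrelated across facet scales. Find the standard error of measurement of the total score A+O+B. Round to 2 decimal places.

15.28

Var(total) = 798.44 + 532.478 = 1330.92.
True-score variance = 565.05 + 532.478 = 1097.53, so reliability = 0.8246.
Error variance = 1330.92 − 1097.53 = 233.39; SEM = √233.39 = 15.28.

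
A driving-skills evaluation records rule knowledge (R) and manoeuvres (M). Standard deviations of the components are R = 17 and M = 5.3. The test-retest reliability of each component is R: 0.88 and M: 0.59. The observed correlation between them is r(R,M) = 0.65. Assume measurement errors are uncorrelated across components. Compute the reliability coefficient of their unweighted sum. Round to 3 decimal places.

0.894

Var(R+M) = 17² + 5.3² + 2·[17·5.3·0.65] = 317.09 + 117.13 = 434.22.
Under uncorrelated errors the observed covariances equal the true-score covariances, so only the own-variance terms attenuate.
True-score variance = [17²·0.88 + 5.3²·0.59] + 117.13 = 270.893 + 117.13 = 388.023.
Reliability = 388.023 / 434.22 = 0.894.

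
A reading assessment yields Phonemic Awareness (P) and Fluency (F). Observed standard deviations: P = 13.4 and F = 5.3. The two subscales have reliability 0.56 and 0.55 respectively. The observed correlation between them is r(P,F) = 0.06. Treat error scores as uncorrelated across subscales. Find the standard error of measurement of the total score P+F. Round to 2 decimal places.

Var(total) = 207.65 + 8.5224 = 216.172.
True-score variance = 116.003 + 8.5224 = 124.526, so reliability = 0.5760.
Error variance = 216.172 − 124.526 = 91.6469; SEM = √91.6469 = 9.57.

9.57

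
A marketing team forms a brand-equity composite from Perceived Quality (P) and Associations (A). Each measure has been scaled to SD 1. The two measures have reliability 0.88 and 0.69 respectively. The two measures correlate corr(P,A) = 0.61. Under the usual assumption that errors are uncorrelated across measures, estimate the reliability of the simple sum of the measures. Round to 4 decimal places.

Var(P+A) = 2 + 2·[0.61] = 2 + 1.22 = 3.22.
Because errors are independent across components, Cov(Tᵢ,Tⱼ) = Cov(Xᵢ,Xⱼ); the off-diagonal part of the true-score variance is the same as above.
True-score variance = [0.88 + 0.69] + 1.22 = 1.57 + 1.22 = 2.79.
Reliability = 2.79 / 3.22 = 0.8665.

0.8665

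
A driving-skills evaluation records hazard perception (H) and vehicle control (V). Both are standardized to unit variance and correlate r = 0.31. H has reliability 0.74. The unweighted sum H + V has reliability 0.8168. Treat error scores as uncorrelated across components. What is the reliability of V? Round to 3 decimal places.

0.780

Var(H+V) = 2 + 2·0.31 = 2.620.
True-score variance = ρ_H + ρ_V + 2·0.31, so 0.8168 = (0.74 + ρ_V + 0.62) / 2.620.
ρ_V = 0.8168·2.620 − 0.74 − 0.62 = 0.780.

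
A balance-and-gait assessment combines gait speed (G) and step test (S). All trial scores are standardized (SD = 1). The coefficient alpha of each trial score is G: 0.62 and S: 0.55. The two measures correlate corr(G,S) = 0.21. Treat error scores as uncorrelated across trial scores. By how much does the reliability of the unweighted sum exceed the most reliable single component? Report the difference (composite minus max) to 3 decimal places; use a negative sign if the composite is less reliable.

0.037

Var(sum) = 2 + 0.42 = 2.42; true-score variance = 1.17 + 0.42 = 1.59; composite reliability = 0.6570.
Max component reliability = 0.6200.
Difference = 0.6570 − 0.6200 = 0.037.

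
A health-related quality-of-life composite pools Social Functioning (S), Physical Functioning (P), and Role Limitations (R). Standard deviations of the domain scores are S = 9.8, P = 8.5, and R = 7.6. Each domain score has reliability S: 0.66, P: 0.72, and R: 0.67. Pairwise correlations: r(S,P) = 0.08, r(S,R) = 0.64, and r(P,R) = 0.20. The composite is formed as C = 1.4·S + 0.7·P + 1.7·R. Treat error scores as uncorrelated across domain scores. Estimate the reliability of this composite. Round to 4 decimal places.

0.8049

Var(C) = 1.4²·9.8² + 0.7²·8.5² + 1.7²·7.6² + 2·[0.98·9.8·8.5·0.08 + 2.38·9.8·7.6·0.64 + 1.19·8.5·7.6·0.20] = 390.567 + 270.707 = 661.274.
With uncorrelated errors the cross-covariances are all true-score covariance, so they carry over unchanged; only the diagonal terms shrink to ρᵢσᵢ².
True-score variance = [1.4²·9.8²·0.66 + 0.7²·8.5²·0.72 + 1.7²·7.6²·0.67] + 270.707 = 261.568 + 270.707 = 532.275.
Reliability = 532.275 / 661.274 = 0.8049.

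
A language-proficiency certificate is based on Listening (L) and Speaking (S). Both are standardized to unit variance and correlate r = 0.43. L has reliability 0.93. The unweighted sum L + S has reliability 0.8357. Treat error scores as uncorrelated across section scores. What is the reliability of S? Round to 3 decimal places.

0.600

Var(L+S) = 2 + 2·0.43 = 2.860.
True-score variance = ρ_L + ρ_S + 2·0.43, so 0.8357 = (0.93 + ρ_S + 0.86) / 2.860.
ρ_S = 0.8357·2.860 − 0.93 − 0.86 = 0.600.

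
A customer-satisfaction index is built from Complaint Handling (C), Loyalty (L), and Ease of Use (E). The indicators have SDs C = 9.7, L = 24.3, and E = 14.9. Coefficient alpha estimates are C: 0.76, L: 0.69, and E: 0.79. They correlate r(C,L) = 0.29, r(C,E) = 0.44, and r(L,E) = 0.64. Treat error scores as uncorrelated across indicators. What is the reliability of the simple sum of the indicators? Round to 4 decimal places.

Var(C+L+E) = 9.7² + 24.3² + 14.9² + 2·[9.7·24.3·0.29 + 9.7·14.9·0.44 + 24.3·14.9·0.64] = 906.59 + 727.348 = 1633.94.
Under uncorrelated errors the observed covariances equal the true-score covariances, so only the own-variance terms attenuate.
True-score variance = [9.7²·0.76 + 24.3²·0.69 + 14.9²·0.79] + 727.348 = 654.334 + 727.348 = 1381.68.
Reliability = 1381.68 / 1633.94 = 0.8456.

0.8456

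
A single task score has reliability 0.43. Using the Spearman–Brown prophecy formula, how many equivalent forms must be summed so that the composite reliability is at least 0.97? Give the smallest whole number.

k ≥ ρ*(1−ρ₁)/(ρ₁(1−ρ*)) = 0.97·0.57 / (0.43·0.03) = 42.860.
Smallest integer k = 43.

43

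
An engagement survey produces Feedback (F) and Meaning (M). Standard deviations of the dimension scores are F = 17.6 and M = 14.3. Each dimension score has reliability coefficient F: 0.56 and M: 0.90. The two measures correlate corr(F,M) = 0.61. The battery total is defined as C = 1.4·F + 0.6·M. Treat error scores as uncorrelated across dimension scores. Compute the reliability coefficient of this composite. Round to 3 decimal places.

Var(C) = 1.4²·17.6² + 0.6²·14.3² + 2·[0.84·17.6·14.3·0.61] = 680.746 + 257.922 = 938.668.
Under uncorrelated errors the observed covariances equal the true-score covariances, so only the own-variance terms attenuate.
True-score variance = [1.4²·17.6²·0.56 + 0.6²·14.3²·0.90] + 257.922 = 406.247 + 257.922 = 664.169.
Reliability = 664.169 / 938.668 = 0.708.

0.708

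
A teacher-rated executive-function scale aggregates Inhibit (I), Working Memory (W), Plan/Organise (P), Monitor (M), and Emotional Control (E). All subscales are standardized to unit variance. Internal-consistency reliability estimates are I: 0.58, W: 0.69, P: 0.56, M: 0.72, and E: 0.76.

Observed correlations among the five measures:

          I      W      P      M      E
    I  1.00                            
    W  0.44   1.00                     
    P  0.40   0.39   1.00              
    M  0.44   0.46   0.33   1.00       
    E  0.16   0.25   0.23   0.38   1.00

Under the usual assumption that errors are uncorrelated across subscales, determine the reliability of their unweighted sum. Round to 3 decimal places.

Var(I+W+P+M+E) = 5 + 2·[0.44 + 0.40 + 0.44 + 0.16 + 0.39 + 0.46 + 0.25 + 0.33 + 0.23 + 0.38] = 5 + 6.96 = 11.96.
With uncorrelated errors the cross-covariances are all true-score covariance, so they carry over unchanged; only the diagonal terms shrink to ρᵢσᵢ².
True-score variance = [0.58 + 0.69 + 0.56 + 0.72 + 0.76] + 6.96 = 3.31 + 6.96 = 10.27.
Reliability = 10.27 / 11.96 = 0.859.

0.859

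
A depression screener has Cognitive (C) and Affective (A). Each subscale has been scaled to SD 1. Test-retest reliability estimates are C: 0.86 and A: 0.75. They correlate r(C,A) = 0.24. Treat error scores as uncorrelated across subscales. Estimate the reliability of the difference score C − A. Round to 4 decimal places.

Var(C−A) = 1 + 1 − 2·0.24 = 2 − 0.48 = 1.52.
With uncorrelated errors the cross-covariances are all true-score covariance, so they carry over unchanged; only the diagonal terms shrink to ρᵢσᵢ².
True-score variance = [0.86 + 0.75] − 0.48 = 1.61 − 0.48 = 1.13.
Reliability = 1.13 / 1.52 = 0.7434.

0.7434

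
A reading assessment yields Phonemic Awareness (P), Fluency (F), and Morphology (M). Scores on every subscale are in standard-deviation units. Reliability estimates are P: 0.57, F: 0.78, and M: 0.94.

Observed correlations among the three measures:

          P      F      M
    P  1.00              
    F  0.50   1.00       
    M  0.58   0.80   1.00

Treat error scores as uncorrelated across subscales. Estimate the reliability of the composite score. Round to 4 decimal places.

Var(P+F+M) = 3 + 2·[0.50 + 0.58 + 0.80] = 3 + 3.76 = 6.76.
Because errors are independent across components, Cov(Tᵢ,Tⱼ) = Cov(Xᵢ,Xⱼ); the off-diagonal part of the true-score variance is the same as above.
True-score variance = [0.57 + 0.78 + 0.94] + 3.76 = 2.29 + 3.76 = 6.05.
Reliability = 6.05 / 6.76 = 0.8950.

0.8950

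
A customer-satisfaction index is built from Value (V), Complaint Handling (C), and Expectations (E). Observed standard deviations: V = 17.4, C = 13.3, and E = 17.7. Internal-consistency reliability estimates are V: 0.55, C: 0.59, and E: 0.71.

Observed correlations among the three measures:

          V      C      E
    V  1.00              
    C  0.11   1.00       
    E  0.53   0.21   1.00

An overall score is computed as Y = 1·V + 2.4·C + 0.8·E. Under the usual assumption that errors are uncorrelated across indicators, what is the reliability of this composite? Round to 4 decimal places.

Var(Y) = 17.4² + 2.4²·13.3² + 0.8²·17.7² + 2·[2.4·17.4·13.3·0.11 + 0.8·17.4·17.7·0.53 + 1.92·13.3·17.7·0.21] = 1522.15 + 573.191 = 2095.34.
With uncorrelated errors the cross-covariances are all true-score covariance, so they carry over unchanged; only the diagonal terms shrink to ρᵢσᵢ².
True-score variance = [17.4²·0.55 + 2.4²·13.3²·0.59 + 0.8²·17.7²·0.71] + 573.191 = 910.02 + 573.191 = 1483.21.
Reliability = 1483.21 / 2095.34 = 0.7079.

0.7079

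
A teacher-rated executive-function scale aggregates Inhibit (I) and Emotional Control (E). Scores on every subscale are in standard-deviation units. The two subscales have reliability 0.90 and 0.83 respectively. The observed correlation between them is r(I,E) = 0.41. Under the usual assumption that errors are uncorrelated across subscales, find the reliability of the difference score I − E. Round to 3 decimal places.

Var(I−E) = 1 + 1 − 2·0.41 = 2 − 0.82 = 1.18.
Under uncorrelated errors the observed covariances equal the true-score covariances, so only the own-variance terms attenuate.
True-score variance = [0.90 + 0.83] − 0.82 = 1.73 − 0.82 = 0.91.
Reliability = 0.91 / 1.18 = 0.771.

0.771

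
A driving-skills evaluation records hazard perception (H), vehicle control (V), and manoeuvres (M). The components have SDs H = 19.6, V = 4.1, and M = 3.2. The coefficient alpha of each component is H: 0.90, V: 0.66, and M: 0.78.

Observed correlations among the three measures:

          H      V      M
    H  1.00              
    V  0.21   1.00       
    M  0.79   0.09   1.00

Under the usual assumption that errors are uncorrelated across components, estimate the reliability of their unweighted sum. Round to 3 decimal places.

0.915

Var(H+V+M) = 19.6² + 4.1² + 3.2² + 2·[19.6·4.1·0.21 + 19.6·3.2·0.79 + 4.1·3.2·0.09] = 411.21 + 135.21 = 546.42.
Because errors are independent across components, Cov(Tᵢ,Tⱼ) = Cov(Xᵢ,Xⱼ); the off-diagonal part of the true-score variance is the same as above.
True-score variance = [19.6²·0.90 + 4.1²·0.66 + 3.2²·0.78] + 135.21 = 364.826 + 135.21 = 500.036.
Reliability = 500.036 / 546.42 = 0.915.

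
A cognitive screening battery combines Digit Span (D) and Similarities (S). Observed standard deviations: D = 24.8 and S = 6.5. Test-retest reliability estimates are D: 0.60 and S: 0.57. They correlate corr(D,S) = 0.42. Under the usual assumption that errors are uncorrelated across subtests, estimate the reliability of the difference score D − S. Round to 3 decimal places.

Var(D−S) = 24.8² + 6.5² − 2·24.8·6.5·0.42 = 657.29 − 135.408 = 521.882.
With uncorrelated errors the cross-covariances are all true-score covariance, so they carry over unchanged; only the diagonal terms shrink to ρᵢσᵢ².
True-score variance = [24.8²·0.60 + 6.5²·0.57] − 135.408 = 393.107 − 135.408 = 257.699.
Reliability = 257.699 / 521.882 = 0.494.

0.494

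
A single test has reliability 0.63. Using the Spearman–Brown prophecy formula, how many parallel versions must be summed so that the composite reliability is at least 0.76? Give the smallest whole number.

2

k ≥ ρ*(1−ρ₁)/(ρ₁(1−ρ*)) = 0.76·0.37 / (0.63·0.24) = 1.860.
Smallest integer k = 2.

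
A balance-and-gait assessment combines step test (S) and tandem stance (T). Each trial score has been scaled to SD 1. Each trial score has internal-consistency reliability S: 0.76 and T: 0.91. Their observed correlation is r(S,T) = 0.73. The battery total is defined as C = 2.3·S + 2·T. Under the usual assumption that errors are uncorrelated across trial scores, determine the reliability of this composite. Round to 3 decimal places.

Var(C) = 2.3² + 2² + 2·[4.6·0.73] = 9.29 + 6.716 = 16.006.
With uncorrelated errors the cross-covariances are all true-score covariance, so they carry over unchanged; only the diagonal terms shrink to ρᵢσᵢ².
True-score variance = [2.3²·0.76 + 2²·0.91] + 6.716 = 7.6604 + 6.716 = 14.3764.
Reliability = 14.3764 / 16.006 = 0.898.

0.898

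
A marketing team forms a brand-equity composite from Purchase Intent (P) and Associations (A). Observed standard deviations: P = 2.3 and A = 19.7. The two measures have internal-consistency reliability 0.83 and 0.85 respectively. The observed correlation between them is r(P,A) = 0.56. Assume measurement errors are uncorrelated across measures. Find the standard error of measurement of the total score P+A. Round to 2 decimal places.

7.69

Var(total) = 393.38 + 50.7472 = 444.127.
True-score variance = 334.267 + 50.7472 = 385.014, so reliability = 0.8669.
Error variance = 444.127 − 385.014 = 59.1128; SEM = √59.1128 = 7.69.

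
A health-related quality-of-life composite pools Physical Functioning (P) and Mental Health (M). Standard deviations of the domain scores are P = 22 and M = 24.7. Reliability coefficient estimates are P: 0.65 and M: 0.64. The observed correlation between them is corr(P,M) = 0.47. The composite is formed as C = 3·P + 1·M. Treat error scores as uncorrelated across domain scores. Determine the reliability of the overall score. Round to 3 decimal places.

Var(C) = 3²·22² + 24.7² + 2·[3·22·24.7·0.47] = 4966.09 + 1532.39 = 6498.48.
With uncorrelated errors the cross-covariances are all true-score covariance, so they carry over unchanged; only the diagonal terms shrink to ρᵢσᵢ².
True-score variance = [3²·22²·0.65 + 24.7²·0.64] + 1532.39 = 3221.86 + 1532.39 = 4754.25.
Reliability = 4754.25 / 6498.48 = 0.732.

0.732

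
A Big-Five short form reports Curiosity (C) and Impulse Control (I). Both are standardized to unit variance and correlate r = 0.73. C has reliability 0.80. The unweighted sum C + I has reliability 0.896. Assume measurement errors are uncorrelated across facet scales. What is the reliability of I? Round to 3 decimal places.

0.840

Var(C+I) = 2 + 2·0.73 = 3.460.
True-score variance = ρ_C + ρ_I + 2·0.73, so 0.896 = (0.80 + ρ_I + 1.46) / 3.460.
ρ_I = 0.896·3.460 − 0.80 − 1.46 = 0.840.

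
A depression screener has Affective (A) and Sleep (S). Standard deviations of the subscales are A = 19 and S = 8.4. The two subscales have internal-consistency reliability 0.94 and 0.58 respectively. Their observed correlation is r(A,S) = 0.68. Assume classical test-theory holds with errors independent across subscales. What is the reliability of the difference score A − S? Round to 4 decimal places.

0.7609

Var(A−S) = 19² + 8.4² − 2·19·8.4·0.68 = 431.56 − 217.056 = 214.504.
With uncorrelated errors the cross-covariances are all true-score covariance, so they carry over unchanged; only the diagonal terms shrink to ρᵢσᵢ².
True-score variance = [19²·0.94 + 8.4²·0.58] − 217.056 = 380.265 − 217.056 = 163.209.
Reliability = 163.209 / 214.504 = 0.7609.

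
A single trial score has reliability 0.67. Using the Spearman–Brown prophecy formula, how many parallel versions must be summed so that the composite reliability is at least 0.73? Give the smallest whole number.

k ≥ ρ*(1−ρ₁)/(ρ₁(1−ρ*)) = 0.73·0.33 / (0.67·0.27) = 1.332.
Smallest integer k = 2.

2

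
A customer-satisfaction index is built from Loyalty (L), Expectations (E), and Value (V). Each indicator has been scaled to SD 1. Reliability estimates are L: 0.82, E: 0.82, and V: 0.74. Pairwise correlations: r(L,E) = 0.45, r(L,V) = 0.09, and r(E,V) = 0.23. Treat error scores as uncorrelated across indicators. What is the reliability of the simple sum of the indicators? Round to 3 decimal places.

0.863

Var(L+E+V) = 3 + 2·[0.45 + 0.09 + 0.23] = 3 + 1.54 = 4.54.
Under uncorrelated errors the observed covariances equal the true-score covariances, so only the own-variance terms attenuate.
True-score variance = [0.82 + 0.82 + 0.74] + 1.54 = 2.38 + 1.54 = 3.92.
Reliability = 3.92 / 4.54 = 0.863.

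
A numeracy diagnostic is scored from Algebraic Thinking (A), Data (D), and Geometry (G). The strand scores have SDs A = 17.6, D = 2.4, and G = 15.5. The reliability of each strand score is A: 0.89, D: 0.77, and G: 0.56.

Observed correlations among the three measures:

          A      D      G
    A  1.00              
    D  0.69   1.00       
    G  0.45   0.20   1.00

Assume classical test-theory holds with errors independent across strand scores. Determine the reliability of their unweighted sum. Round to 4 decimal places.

0.8386

Var(A+D+G) = 17.6² + 2.4² + 15.5² + 2·[17.6·2.4·0.69 + 17.6·15.5·0.45 + 2.4·15.5·0.20] = 555.77 + 318.691 = 874.461.
Under uncorrelated errors the observed covariances equal the true-score covariances, so only the own-variance terms attenuate.
True-score variance = [17.6²·0.89 + 2.4²·0.77 + 15.5²·0.56] + 318.691 = 414.662 + 318.691 = 733.353.
Reliability = 733.353 / 874.461 = 0.8386.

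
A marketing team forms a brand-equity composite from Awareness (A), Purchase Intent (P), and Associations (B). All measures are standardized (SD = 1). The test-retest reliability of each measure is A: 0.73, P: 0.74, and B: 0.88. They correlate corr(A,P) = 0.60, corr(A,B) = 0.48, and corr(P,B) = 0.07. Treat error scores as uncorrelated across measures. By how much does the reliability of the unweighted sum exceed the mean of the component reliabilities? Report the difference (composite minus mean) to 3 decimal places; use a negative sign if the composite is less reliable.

Var(sum) = 3 + 2.3 = 5.3; true-score variance = 2.35 + 2.3 = 4.65; composite reliability = 0.8774.
Mean component reliability = 0.7833.
Difference = 0.8774 − 0.7833 = 0.094.

0.094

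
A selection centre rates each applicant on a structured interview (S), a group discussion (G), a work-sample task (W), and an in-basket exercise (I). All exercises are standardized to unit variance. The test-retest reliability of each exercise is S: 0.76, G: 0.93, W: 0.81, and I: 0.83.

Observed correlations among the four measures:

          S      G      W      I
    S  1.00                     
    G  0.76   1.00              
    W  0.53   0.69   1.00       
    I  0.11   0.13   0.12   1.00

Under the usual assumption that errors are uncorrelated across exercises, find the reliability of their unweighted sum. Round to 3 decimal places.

0.923

Var(S+G+W+I) = 4 + 2·[0.76 + 0.53 + 0.11 + 0.69 + 0.13 + 0.12] = 4 + 4.68 = 8.68.
Because errors are independent across components, Cov(Tᵢ,Tⱼ) = Cov(Xᵢ,Xⱼ); the off-diagonal part of the true-score variance is the same as above.
True-score variance = [0.76 + 0.93 + 0.81 + 0.83] + 4.68 = 3.33 + 4.68 = 8.01.
Reliability = 8.01 / 8.68 = 0.923.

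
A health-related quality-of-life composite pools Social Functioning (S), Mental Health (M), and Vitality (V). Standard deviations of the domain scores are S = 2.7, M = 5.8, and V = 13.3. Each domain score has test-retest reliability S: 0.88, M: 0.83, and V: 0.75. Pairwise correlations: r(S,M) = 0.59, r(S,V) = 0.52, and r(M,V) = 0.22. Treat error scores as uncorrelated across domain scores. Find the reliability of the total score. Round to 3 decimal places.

0.835

Var(S+M+V) = 2.7² + 5.8² + 13.3² + 2·[2.7·5.8·0.59 + 2.7·13.3·0.52 + 5.8·13.3·0.22] = 217.82 + 89.7668 = 307.587.
With uncorrelated errors the cross-covariances are all true-score covariance, so they carry over unchanged; only the diagonal terms shrink to ρᵢσᵢ².
True-score variance = [2.7²·0.88 + 5.8²·0.83 + 13.3²·0.75] + 89.7668 = 167.004 + 89.7668 = 256.771.
Reliability = 256.771 / 307.587 = 0.835.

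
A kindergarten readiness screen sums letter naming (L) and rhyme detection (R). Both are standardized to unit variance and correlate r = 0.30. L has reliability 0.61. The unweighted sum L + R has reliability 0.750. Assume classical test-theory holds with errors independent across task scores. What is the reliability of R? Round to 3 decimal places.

0.740

Var(L+R) = 2 + 2·0.30 = 2.600.
True-score variance = ρ_L + ρ_R + 2·0.30, so 0.750 = (0.61 + ρ_R + 0.60) / 2.600.
ρ_R = 0.750·2.600 − 0.61 − 0.60 = 0.740.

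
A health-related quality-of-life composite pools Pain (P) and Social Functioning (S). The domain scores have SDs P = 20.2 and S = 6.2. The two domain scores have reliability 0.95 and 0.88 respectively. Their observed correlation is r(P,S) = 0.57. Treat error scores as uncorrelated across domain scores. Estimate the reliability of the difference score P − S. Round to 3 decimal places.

0.918

Var(P−S) = 20.2² + 6.2² − 2·20.2·6.2·0.57 = 446.48 − 142.774 = 303.706.
Because errors are independent across components, Cov(Tᵢ,Tⱼ) = Cov(Xᵢ,Xⱼ); the off-diagonal part of the true-score variance is the same as above.
True-score variance = [20.2²·0.95 + 6.2²·0.88] − 142.774 = 421.465 − 142.774 = 278.692.
Reliability = 278.692 / 303.706 = 0.918.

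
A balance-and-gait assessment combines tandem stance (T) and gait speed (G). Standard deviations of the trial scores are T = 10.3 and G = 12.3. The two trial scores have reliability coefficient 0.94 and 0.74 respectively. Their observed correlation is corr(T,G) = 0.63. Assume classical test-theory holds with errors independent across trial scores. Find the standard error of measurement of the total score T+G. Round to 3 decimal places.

Var(total) = 257.38 + 159.629 = 417.009.
True-score variance = 211.679 + 159.629 = 371.309, so reliability = 0.8904.
Error variance = 417.009 − 371.309 = 45.7008; SEM = √45.7008 = 6.760.

6.760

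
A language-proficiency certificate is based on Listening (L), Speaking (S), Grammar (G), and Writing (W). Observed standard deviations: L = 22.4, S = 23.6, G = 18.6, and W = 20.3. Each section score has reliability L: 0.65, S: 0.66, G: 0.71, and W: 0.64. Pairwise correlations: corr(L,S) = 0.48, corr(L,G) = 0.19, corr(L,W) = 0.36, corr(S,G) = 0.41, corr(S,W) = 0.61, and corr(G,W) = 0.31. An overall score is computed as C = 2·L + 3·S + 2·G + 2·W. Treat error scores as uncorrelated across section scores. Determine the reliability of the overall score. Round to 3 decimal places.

Var(C) = 2²·22.4² + 3²·23.6² + 2²·18.6² + 2²·20.3² + 2·[6·22.4·23.6·0.48 + 4·22.4·18.6·0.19 + 4·22.4·20.3·0.36 + 6·23.6·18.6·0.41 + 6·23.6·20.3·0.61 + 4·18.6·20.3·0.31] = 10051.9 + 11590.8 = 21642.7.
Under uncorrelated errors the observed covariances equal the true-score covariances, so only the own-variance terms attenuate.
True-score variance = [2²·22.4²·0.65 + 3²·23.6²·0.66 + 2²·18.6²·0.71 + 2²·20.3²·0.64] + 11590.8 = 6650.4 + 11590.8 = 18241.2.
Reliability = 18241.2 / 21642.7 = 0.843.

0.843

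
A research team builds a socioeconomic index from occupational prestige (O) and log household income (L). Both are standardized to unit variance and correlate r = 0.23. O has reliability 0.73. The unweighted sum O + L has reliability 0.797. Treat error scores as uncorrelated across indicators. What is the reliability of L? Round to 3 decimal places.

Var(O+L) = 2 + 2·0.23 = 2.460.
True-score variance = ρ_O + ρ_L + 2·0.23, so 0.797 = (0.73 + ρ_L + 0.46) / 2.460.
ρ_L = 0.797·2.460 − 0.73 − 0.46 = 0.771.

0.771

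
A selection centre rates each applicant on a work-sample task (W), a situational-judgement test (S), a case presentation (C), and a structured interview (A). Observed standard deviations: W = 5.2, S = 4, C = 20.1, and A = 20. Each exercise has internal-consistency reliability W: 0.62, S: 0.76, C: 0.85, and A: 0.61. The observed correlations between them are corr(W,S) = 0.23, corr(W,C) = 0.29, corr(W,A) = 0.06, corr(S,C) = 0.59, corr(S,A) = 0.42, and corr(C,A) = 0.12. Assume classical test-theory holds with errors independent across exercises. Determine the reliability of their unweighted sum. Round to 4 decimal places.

0.8058

Var(W+S+C+A) = 5.2² + 4² + 20.1² + 20² + 2·[5.2·4·0.23 + 5.2·20.1·0.29 + 5.2·20·0.06 + 4·20.1·0.59 + 4·20·0.42 + 20.1·20·0.12] = 847.05 + 341.222 = 1188.27.
With uncorrelated errors the cross-covariances are all true-score covariance, so they carry over unchanged; only the diagonal terms shrink to ρᵢσᵢ².
True-score variance = [5.2²·0.62 + 4²·0.76 + 20.1²·0.85 + 20²·0.61] + 341.222 = 616.333 + 341.222 = 957.555.
Reliability = 957.555 / 1188.27 = 0.8058.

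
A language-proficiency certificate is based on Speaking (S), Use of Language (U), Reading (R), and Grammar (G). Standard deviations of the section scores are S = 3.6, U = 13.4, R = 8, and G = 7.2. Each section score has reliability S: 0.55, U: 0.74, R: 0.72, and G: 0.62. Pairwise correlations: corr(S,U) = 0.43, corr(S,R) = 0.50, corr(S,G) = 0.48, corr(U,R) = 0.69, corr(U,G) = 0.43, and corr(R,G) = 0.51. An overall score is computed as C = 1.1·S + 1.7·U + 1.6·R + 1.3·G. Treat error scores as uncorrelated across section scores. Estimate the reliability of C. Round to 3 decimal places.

Var(C) = 1.1²·3.6² + 1.7²·13.4² + 1.6²·8² + 1.3²·7.2² + 2·[1.87·3.6·13.4·0.43 + 1.76·3.6·8·0.50 + 1.43·3.6·7.2·0.48 + 2.72·13.4·8·0.69 + 2.21·13.4·7.2·0.43 + 2.08·8·7.2·0.51] = 786.06 + 871.811 = 1657.87.
With uncorrelated errors the cross-covariances are all true-score covariance, so they carry over unchanged; only the diagonal terms shrink to ρᵢσᵢ².
True-score variance = [1.1²·3.6²·0.55 + 1.7²·13.4²·0.74 + 1.6²·8²·0.72 + 1.3²·7.2²·0.62] + 871.811 = 564.915 + 871.811 = 1436.73.
Reliability = 1436.73 / 1657.87 = 0.867.

0.867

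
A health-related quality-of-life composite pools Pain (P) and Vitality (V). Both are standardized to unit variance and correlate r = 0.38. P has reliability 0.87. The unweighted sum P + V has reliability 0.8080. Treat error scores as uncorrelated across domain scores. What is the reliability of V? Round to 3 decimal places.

Var(P+V) = 2 + 2·0.38 = 2.760.
True-score variance = ρ_P + ρ_V + 2·0.38, so 0.8080 = (0.87 + ρ_V + 0.76) / 2.760.
ρ_V = 0.8080·2.760 − 0.87 − 0.76 = 0.600.

0.600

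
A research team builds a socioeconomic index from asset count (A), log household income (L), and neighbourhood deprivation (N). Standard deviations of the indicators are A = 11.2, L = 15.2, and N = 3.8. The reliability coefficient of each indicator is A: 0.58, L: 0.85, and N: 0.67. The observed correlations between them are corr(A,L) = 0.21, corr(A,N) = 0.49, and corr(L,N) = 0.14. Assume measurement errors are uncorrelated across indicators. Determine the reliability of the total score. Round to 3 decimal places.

Var(A+L+N) = 11.2² + 15.2² + 3.8² + 2·[11.2·15.2·0.21 + 11.2·3.8·0.49 + 15.2·3.8·0.14] = 370.92 + 129.382 = 500.302.
With uncorrelated errors the cross-covariances are all true-score covariance, so they carry over unchanged; only the diagonal terms shrink to ρᵢσᵢ².
True-score variance = [11.2²·0.58 + 15.2²·0.85 + 3.8²·0.67] + 129.382 = 278.814 + 129.382 = 408.196.
Reliability = 408.196 / 500.302 = 0.816.

0.816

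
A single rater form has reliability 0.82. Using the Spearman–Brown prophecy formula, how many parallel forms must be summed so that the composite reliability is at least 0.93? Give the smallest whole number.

3

k ≥ ρ*(1−ρ₁)/(ρ₁(1−ρ*)) = 0.93·0.18 / (0.82·0.07) = 2.916.
Smallest integer k = 3.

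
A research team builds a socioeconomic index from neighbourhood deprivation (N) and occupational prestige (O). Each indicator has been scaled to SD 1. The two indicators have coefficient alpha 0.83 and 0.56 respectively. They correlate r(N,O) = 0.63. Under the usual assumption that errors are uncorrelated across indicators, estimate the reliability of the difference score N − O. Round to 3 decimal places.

Var(N−O) = 1 + 1 − 2·0.63 = 2 − 1.26 = 0.74.
With uncorrelated errors the cross-covariances are all true-score covariance, so they carry over unchanged; only the diagonal terms shrink to ρᵢσᵢ².
True-score variance = [0.83 + 0.56] − 1.26 = 1.39 − 1.26 = 0.13.
Reliability = 0.13 / 0.74 = 0.176.

0.176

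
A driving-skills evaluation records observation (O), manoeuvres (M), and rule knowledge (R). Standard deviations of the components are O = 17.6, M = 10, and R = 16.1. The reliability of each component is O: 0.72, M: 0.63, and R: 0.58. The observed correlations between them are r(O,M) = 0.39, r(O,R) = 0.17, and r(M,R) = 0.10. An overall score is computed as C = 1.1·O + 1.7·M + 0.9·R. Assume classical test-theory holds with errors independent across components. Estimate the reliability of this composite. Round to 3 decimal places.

Var(C) = 1.1²·17.6² + 1.7²·10² + 0.9²·16.1² + 2·[1.87·17.6·10·0.39 + 0.99·17.6·16.1·0.17 + 1.53·10·16.1·0.10] = 873.77 + 401.359 = 1275.13.
Under uncorrelated errors the observed covariances equal the true-score covariances, so only the own-variance terms attenuate.
True-score variance = [1.1²·17.6²·0.72 + 1.7²·10²·0.63 + 0.9²·16.1²·0.58] + 401.359 = 573.71 + 401.359 = 975.068.
Reliability = 975.068 / 1275.13 = 0.765.

0.765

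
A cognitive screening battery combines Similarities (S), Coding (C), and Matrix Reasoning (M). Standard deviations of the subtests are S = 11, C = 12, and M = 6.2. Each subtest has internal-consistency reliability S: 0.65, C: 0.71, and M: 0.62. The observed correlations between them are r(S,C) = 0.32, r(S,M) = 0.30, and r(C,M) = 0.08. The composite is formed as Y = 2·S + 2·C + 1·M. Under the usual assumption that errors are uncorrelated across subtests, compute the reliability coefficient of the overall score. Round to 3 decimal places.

0.772

Var(Y) = 2²·11² + 2²·12² + 6.2² + 2·[4·11·12·0.32 + 2·11·6.2·0.30 + 2·12·6.2·0.08] = 1098.44 + 443.568 = 1542.01.
Under uncorrelated errors the observed covariances equal the true-score covariances, so only the own-variance terms attenuate.
True-score variance = [2²·11²·0.65 + 2²·12²·0.71 + 6.2²·0.62] + 443.568 = 747.393 + 443.568 = 1190.96.
Reliability = 1190.96 / 1542.01 = 0.772.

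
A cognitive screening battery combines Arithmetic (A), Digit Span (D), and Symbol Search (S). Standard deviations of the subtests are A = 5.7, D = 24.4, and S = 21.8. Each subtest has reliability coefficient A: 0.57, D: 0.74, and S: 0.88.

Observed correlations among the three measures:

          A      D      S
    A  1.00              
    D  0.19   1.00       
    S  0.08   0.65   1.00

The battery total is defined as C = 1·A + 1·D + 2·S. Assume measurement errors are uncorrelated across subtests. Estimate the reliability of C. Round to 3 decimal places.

0.901

Var(C) = 5.7² + 24.4² + 2²·21.8² + 2·[5.7·24.4·0.19 + 2·5.7·21.8·0.08 + 2·24.4·21.8·0.65] = 2528.81 + 1475.61 = 4004.42.
Because errors are independent across components, Cov(Tᵢ,Tⱼ) = Cov(Xᵢ,Xⱼ); the off-diagonal part of the true-score variance is the same as above.
True-score variance = [5.7²·0.57 + 24.4²·0.74 + 2²·21.8²·0.88] + 1475.61 = 2131.93 + 1475.61 = 3607.54.
Reliability = 3607.54 / 4004.42 = 0.901.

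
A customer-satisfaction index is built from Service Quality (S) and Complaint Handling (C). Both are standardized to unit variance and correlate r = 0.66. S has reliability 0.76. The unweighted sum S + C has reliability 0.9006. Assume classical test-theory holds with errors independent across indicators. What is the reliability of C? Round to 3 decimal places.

0.910

Var(S+C) = 2 + 2·0.66 = 3.320.
True-score variance = ρ_S + ρ_C + 2·0.66, so 0.9006 = (0.76 + ρ_C + 1.32) / 3.320.
ρ_C = 0.9006·3.320 − 0.76 − 1.32 = 0.910.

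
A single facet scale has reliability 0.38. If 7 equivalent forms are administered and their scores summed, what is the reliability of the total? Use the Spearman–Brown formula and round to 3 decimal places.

ρ_k = kρ / (1 + (k−1)ρ) = 7·0.38 / (1 + 6·0.38) = 2.660 / 3.280 = 0.811.

0.811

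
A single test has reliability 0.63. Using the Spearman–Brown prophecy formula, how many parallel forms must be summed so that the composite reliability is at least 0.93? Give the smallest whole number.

8

k ≥ ρ*(1−ρ₁)/(ρ₁(1−ρ*)) = 0.93·0.37 / (0.63·0.07) = 7.803.
Smallest integer k = 8.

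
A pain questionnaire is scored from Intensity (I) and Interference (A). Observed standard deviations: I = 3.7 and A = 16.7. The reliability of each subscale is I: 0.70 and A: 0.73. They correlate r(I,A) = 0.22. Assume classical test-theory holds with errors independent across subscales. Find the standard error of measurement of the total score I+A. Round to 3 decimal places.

8.911

Var(total) = 292.58 + 27.1876 = 319.768.
True-score variance = 213.173 + 27.1876 = 240.36, so reliability = 0.7517.
Error variance = 319.768 − 240.36 = 79.4073; SEM = √79.4073 = 8.911.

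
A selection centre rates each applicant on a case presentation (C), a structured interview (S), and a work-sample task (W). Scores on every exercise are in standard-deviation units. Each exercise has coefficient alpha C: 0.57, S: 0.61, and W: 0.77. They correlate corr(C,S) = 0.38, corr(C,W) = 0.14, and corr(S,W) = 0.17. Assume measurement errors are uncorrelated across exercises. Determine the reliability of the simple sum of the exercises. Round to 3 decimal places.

0.760

Var(C+S+W) = 3 + 2·[0.38 + 0.14 + 0.17] = 3 + 1.38 = 4.38.
With uncorrelated errors the cross-covariances are all true-score covariance, so they carry over unchanged; only the diagonal terms shrink to ρᵢσᵢ².
True-score variance = [0.57 + 0.61 + 0.77] + 1.38 = 1.95 + 1.38 = 3.33.
Reliability = 3.33 / 4.38 = 0.760.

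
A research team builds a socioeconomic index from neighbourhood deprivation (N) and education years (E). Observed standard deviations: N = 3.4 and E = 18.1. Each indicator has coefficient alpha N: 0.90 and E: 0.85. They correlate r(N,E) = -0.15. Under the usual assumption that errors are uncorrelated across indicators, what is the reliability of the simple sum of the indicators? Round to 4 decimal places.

0.8432

Var(N+E) = 3.4² + 18.1² + 2·[3.4·18.1·(-0.15)] = 339.17 − 18.462 = 320.708.
With uncorrelated errors the cross-covariances are all true-score covariance, so they carry over unchanged; only the diagonal terms shrink to ρᵢσᵢ².
True-score variance = [3.4²·0.90 + 18.1²·0.85] − 18.462 = 288.873 − 18.462 = 270.411.
Reliability = 270.411 / 320.708 = 0.8432.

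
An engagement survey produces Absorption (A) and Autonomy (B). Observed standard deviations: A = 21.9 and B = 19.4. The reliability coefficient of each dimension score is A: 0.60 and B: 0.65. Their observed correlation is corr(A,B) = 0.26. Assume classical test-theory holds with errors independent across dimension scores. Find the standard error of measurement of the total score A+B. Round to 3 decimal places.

17.988

Var(total) = 855.97 + 220.927 = 1076.9.
True-score variance = 532.4 + 220.927 = 753.327, so reliability = 0.6995.
Error variance = 1076.9 − 753.327 = 323.57; SEM = √323.57 = 17.988.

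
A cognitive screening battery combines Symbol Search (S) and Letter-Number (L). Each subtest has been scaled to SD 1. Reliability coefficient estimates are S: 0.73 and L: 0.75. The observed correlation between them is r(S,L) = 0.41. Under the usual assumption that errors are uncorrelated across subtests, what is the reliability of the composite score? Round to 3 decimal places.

0.816

Var(S+L) = 2 + 2·[0.41] = 2 + 0.82 = 2.82.
With uncorrelated errors the cross-covariances are all true-score covariance, so they carry over unchanged; only the diagonal terms shrink to ρᵢσᵢ².
True-score variance = [0.73 + 0.75] + 0.82 = 1.48 + 0.82 = 2.3.
Reliability = 2.3 / 2.82 = 0.816.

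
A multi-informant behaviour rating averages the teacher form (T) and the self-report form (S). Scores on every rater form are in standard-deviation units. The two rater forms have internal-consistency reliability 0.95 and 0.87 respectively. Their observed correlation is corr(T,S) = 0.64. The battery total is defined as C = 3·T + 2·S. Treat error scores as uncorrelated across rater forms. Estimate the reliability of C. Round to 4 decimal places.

Var(C) = 3² + 2² + 2·[6·0.64] = 13 + 7.68 = 20.68.
Because errors are independent across components, Cov(Tᵢ,Tⱼ) = Cov(Xᵢ,Xⱼ); the off-diagonal part of the true-score variance is the same as above.
True-score variance = [3²·0.95 + 2²·0.87] + 7.68 = 12.03 + 7.68 = 19.71.
Reliability = 19.71 / 20.68 = 0.9531.

0.9531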